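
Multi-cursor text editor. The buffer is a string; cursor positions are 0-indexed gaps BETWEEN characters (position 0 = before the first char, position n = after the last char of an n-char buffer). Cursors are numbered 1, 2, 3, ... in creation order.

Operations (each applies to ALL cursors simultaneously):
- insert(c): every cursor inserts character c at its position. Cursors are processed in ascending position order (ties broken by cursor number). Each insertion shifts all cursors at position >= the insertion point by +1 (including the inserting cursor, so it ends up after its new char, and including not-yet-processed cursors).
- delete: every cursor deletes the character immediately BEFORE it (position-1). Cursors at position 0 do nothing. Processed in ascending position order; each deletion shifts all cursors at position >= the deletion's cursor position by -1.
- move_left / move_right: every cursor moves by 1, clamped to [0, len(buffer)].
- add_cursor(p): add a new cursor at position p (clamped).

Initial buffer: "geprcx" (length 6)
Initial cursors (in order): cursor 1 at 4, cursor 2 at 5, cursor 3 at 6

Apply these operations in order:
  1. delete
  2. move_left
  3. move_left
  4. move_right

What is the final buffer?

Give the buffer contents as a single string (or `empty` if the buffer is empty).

Answer: gep

Derivation:
After op 1 (delete): buffer="gep" (len 3), cursors c1@3 c2@3 c3@3, authorship ...
After op 2 (move_left): buffer="gep" (len 3), cursors c1@2 c2@2 c3@2, authorship ...
After op 3 (move_left): buffer="gep" (len 3), cursors c1@1 c2@1 c3@1, authorship ...
After op 4 (move_right): buffer="gep" (len 3), cursors c1@2 c2@2 c3@2, authorship ...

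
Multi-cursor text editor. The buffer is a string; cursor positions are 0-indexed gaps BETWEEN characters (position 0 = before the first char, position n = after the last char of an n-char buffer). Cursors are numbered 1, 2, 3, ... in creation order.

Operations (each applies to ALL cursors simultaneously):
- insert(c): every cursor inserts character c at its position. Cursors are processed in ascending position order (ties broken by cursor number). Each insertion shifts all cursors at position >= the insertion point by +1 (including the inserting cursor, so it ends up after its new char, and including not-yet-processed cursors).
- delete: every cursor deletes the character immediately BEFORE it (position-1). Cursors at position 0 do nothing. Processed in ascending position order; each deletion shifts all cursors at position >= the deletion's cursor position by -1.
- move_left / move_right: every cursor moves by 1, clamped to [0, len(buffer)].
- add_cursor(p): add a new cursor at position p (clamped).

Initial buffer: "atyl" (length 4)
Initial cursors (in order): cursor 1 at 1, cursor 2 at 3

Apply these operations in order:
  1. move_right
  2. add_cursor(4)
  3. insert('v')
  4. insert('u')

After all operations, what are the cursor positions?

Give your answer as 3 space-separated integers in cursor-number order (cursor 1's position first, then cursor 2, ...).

Answer: 4 10 10

Derivation:
After op 1 (move_right): buffer="atyl" (len 4), cursors c1@2 c2@4, authorship ....
After op 2 (add_cursor(4)): buffer="atyl" (len 4), cursors c1@2 c2@4 c3@4, authorship ....
After op 3 (insert('v')): buffer="atvylvv" (len 7), cursors c1@3 c2@7 c3@7, authorship ..1..23
After op 4 (insert('u')): buffer="atvuylvvuu" (len 10), cursors c1@4 c2@10 c3@10, authorship ..11..2323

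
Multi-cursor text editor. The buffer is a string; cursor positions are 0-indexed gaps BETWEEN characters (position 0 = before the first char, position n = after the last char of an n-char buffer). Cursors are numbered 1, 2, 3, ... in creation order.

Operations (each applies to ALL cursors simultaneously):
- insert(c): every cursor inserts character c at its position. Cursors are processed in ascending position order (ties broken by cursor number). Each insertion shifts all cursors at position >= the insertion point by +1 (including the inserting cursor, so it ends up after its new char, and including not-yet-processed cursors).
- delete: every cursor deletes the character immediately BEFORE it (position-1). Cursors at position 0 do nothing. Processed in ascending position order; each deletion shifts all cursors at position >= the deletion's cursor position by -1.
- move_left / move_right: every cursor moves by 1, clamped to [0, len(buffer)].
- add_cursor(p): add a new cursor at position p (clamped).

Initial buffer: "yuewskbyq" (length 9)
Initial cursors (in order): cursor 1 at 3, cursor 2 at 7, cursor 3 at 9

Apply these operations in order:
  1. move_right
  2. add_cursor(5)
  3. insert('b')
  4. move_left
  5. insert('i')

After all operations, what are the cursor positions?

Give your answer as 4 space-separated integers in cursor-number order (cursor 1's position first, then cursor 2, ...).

After op 1 (move_right): buffer="yuewskbyq" (len 9), cursors c1@4 c2@8 c3@9, authorship .........
After op 2 (add_cursor(5)): buffer="yuewskbyq" (len 9), cursors c1@4 c4@5 c2@8 c3@9, authorship .........
After op 3 (insert('b')): buffer="yuewbsbkbybqb" (len 13), cursors c1@5 c4@7 c2@11 c3@13, authorship ....1.4...2.3
After op 4 (move_left): buffer="yuewbsbkbybqb" (len 13), cursors c1@4 c4@6 c2@10 c3@12, authorship ....1.4...2.3
After op 5 (insert('i')): buffer="yuewibsibkbyibqib" (len 17), cursors c1@5 c4@8 c2@13 c3@16, authorship ....11.44...22.33

Answer: 5 13 16 8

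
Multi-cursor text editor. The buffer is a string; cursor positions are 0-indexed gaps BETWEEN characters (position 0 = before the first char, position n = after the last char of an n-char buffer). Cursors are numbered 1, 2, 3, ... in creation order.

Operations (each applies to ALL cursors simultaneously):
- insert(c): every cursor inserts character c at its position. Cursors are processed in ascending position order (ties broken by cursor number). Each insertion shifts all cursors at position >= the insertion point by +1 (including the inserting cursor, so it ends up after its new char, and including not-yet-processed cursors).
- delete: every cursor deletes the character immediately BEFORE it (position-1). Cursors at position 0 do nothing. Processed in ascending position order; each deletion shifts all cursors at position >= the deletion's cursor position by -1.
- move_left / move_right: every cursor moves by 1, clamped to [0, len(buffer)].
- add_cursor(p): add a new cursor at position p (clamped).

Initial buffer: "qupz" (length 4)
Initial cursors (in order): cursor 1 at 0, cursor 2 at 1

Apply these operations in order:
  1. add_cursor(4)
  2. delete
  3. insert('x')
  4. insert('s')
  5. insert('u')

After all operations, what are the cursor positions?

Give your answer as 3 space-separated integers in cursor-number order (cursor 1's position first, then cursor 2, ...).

After op 1 (add_cursor(4)): buffer="qupz" (len 4), cursors c1@0 c2@1 c3@4, authorship ....
After op 2 (delete): buffer="up" (len 2), cursors c1@0 c2@0 c3@2, authorship ..
After op 3 (insert('x')): buffer="xxupx" (len 5), cursors c1@2 c2@2 c3@5, authorship 12..3
After op 4 (insert('s')): buffer="xxssupxs" (len 8), cursors c1@4 c2@4 c3@8, authorship 1212..33
After op 5 (insert('u')): buffer="xxssuuupxsu" (len 11), cursors c1@6 c2@6 c3@11, authorship 121212..333

Answer: 6 6 11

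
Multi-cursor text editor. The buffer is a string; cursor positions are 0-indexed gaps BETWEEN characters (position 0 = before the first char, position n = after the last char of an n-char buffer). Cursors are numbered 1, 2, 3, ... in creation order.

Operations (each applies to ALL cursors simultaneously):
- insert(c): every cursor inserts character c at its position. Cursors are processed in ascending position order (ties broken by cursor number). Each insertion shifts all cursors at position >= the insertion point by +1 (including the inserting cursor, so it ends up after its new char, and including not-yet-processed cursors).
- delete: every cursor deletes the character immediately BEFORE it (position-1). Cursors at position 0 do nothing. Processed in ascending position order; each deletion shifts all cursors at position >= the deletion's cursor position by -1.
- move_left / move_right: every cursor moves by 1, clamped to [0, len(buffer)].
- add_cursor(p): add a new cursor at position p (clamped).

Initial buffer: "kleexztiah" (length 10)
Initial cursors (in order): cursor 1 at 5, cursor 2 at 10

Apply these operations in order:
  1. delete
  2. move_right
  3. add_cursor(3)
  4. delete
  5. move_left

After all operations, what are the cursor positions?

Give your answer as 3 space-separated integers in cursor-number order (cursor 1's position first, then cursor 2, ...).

Answer: 2 4 1

Derivation:
After op 1 (delete): buffer="kleeztia" (len 8), cursors c1@4 c2@8, authorship ........
After op 2 (move_right): buffer="kleeztia" (len 8), cursors c1@5 c2@8, authorship ........
After op 3 (add_cursor(3)): buffer="kleeztia" (len 8), cursors c3@3 c1@5 c2@8, authorship ........
After op 4 (delete): buffer="kleti" (len 5), cursors c3@2 c1@3 c2@5, authorship .....
After op 5 (move_left): buffer="kleti" (len 5), cursors c3@1 c1@2 c2@4, authorship .....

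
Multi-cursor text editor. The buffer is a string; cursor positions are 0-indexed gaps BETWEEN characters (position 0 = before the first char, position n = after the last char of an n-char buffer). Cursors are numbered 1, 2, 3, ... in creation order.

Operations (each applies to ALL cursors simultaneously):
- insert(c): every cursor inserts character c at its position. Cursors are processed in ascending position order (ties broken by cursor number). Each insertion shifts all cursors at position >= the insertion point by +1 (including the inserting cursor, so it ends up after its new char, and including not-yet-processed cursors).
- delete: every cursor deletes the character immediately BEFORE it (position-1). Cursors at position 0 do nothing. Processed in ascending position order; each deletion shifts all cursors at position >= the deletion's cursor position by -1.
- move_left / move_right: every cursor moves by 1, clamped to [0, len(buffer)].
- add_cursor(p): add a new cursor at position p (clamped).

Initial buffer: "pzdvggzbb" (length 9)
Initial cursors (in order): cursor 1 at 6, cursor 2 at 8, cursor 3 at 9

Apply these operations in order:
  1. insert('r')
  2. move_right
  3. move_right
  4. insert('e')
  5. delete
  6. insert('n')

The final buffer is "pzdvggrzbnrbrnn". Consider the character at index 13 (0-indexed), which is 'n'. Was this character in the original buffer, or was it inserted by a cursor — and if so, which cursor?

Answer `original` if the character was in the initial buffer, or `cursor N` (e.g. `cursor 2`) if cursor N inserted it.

Answer: cursor 2

Derivation:
After op 1 (insert('r')): buffer="pzdvggrzbrbr" (len 12), cursors c1@7 c2@10 c3@12, authorship ......1..2.3
After op 2 (move_right): buffer="pzdvggrzbrbr" (len 12), cursors c1@8 c2@11 c3@12, authorship ......1..2.3
After op 3 (move_right): buffer="pzdvggrzbrbr" (len 12), cursors c1@9 c2@12 c3@12, authorship ......1..2.3
After op 4 (insert('e')): buffer="pzdvggrzberbree" (len 15), cursors c1@10 c2@15 c3@15, authorship ......1..12.323
After op 5 (delete): buffer="pzdvggrzbrbr" (len 12), cursors c1@9 c2@12 c3@12, authorship ......1..2.3
After op 6 (insert('n')): buffer="pzdvggrzbnrbrnn" (len 15), cursors c1@10 c2@15 c3@15, authorship ......1..12.323
Authorship (.=original, N=cursor N): . . . . . . 1 . . 1 2 . 3 2 3
Index 13: author = 2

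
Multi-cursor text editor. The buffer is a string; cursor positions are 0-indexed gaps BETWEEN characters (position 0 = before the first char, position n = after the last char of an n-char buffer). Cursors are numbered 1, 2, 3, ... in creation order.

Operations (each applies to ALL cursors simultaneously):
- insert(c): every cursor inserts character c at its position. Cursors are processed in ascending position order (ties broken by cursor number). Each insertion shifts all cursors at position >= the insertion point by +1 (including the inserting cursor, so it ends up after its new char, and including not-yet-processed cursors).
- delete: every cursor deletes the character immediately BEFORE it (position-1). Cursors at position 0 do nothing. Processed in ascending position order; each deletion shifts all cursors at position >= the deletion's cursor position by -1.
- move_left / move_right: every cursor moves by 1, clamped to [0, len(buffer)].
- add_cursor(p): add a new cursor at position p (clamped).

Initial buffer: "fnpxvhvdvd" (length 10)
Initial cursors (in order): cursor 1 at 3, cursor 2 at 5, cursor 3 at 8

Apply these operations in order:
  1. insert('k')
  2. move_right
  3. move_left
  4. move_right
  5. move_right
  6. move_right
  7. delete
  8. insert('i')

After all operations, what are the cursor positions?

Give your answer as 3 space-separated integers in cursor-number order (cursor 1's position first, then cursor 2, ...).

Answer: 7 10 13

Derivation:
After op 1 (insert('k')): buffer="fnpkxvkhvdkvd" (len 13), cursors c1@4 c2@7 c3@11, authorship ...1..2...3..
After op 2 (move_right): buffer="fnpkxvkhvdkvd" (len 13), cursors c1@5 c2@8 c3@12, authorship ...1..2...3..
After op 3 (move_left): buffer="fnpkxvkhvdkvd" (len 13), cursors c1@4 c2@7 c3@11, authorship ...1..2...3..
After op 4 (move_right): buffer="fnpkxvkhvdkvd" (len 13), cursors c1@5 c2@8 c3@12, authorship ...1..2...3..
After op 5 (move_right): buffer="fnpkxvkhvdkvd" (len 13), cursors c1@6 c2@9 c3@13, authorship ...1..2...3..
After op 6 (move_right): buffer="fnpkxvkhvdkvd" (len 13), cursors c1@7 c2@10 c3@13, authorship ...1..2...3..
After op 7 (delete): buffer="fnpkxvhvkv" (len 10), cursors c1@6 c2@8 c3@10, authorship ...1....3.
After op 8 (insert('i')): buffer="fnpkxvihvikvi" (len 13), cursors c1@7 c2@10 c3@13, authorship ...1..1..23.3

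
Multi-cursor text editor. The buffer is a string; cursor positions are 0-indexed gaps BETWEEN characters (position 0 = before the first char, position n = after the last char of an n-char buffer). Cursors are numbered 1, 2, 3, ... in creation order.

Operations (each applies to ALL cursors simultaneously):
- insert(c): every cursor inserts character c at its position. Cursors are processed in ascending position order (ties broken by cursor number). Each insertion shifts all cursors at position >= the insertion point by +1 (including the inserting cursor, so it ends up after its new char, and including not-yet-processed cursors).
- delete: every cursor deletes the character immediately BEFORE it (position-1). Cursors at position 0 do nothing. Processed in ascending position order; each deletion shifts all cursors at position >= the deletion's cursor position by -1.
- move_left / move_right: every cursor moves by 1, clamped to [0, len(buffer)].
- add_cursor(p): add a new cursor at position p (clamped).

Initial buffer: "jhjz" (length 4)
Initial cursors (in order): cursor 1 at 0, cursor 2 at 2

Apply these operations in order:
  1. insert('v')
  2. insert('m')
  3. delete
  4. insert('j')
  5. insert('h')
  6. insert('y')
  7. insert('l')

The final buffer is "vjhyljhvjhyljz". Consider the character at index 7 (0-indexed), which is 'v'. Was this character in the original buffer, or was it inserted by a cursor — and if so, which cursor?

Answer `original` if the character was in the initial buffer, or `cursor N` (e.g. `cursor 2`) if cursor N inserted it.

Answer: cursor 2

Derivation:
After op 1 (insert('v')): buffer="vjhvjz" (len 6), cursors c1@1 c2@4, authorship 1..2..
After op 2 (insert('m')): buffer="vmjhvmjz" (len 8), cursors c1@2 c2@6, authorship 11..22..
After op 3 (delete): buffer="vjhvjz" (len 6), cursors c1@1 c2@4, authorship 1..2..
After op 4 (insert('j')): buffer="vjjhvjjz" (len 8), cursors c1@2 c2@6, authorship 11..22..
After op 5 (insert('h')): buffer="vjhjhvjhjz" (len 10), cursors c1@3 c2@8, authorship 111..222..
After op 6 (insert('y')): buffer="vjhyjhvjhyjz" (len 12), cursors c1@4 c2@10, authorship 1111..2222..
After op 7 (insert('l')): buffer="vjhyljhvjhyljz" (len 14), cursors c1@5 c2@12, authorship 11111..22222..
Authorship (.=original, N=cursor N): 1 1 1 1 1 . . 2 2 2 2 2 . .
Index 7: author = 2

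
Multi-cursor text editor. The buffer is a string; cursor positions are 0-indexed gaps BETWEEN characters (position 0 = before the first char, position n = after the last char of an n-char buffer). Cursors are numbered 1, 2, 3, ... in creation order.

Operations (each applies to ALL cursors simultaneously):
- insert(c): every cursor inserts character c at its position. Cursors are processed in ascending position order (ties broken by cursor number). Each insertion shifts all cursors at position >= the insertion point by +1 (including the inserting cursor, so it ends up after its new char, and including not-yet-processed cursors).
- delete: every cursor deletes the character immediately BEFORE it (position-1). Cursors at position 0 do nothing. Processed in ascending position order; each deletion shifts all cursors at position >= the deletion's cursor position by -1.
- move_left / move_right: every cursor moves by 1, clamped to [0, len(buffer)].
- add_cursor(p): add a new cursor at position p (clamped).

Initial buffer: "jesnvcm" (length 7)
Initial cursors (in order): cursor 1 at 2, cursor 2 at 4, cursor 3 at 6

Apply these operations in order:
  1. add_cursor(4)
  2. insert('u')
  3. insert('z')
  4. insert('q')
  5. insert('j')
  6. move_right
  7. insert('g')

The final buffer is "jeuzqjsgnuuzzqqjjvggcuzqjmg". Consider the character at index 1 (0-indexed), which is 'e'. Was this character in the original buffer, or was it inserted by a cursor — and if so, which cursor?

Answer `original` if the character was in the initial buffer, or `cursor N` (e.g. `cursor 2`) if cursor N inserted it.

Answer: original

Derivation:
After op 1 (add_cursor(4)): buffer="jesnvcm" (len 7), cursors c1@2 c2@4 c4@4 c3@6, authorship .......
After op 2 (insert('u')): buffer="jeusnuuvcum" (len 11), cursors c1@3 c2@7 c4@7 c3@10, authorship ..1..24..3.
After op 3 (insert('z')): buffer="jeuzsnuuzzvcuzm" (len 15), cursors c1@4 c2@10 c4@10 c3@14, authorship ..11..2424..33.
After op 4 (insert('q')): buffer="jeuzqsnuuzzqqvcuzqm" (len 19), cursors c1@5 c2@13 c4@13 c3@18, authorship ..111..242424..333.
After op 5 (insert('j')): buffer="jeuzqjsnuuzzqqjjvcuzqjm" (len 23), cursors c1@6 c2@16 c4@16 c3@22, authorship ..1111..24242424..3333.
After op 6 (move_right): buffer="jeuzqjsnuuzzqqjjvcuzqjm" (len 23), cursors c1@7 c2@17 c4@17 c3@23, authorship ..1111..24242424..3333.
After op 7 (insert('g')): buffer="jeuzqjsgnuuzzqqjjvggcuzqjmg" (len 27), cursors c1@8 c2@20 c4@20 c3@27, authorship ..1111.1.24242424.24.3333.3
Authorship (.=original, N=cursor N): . . 1 1 1 1 . 1 . 2 4 2 4 2 4 2 4 . 2 4 . 3 3 3 3 . 3
Index 1: author = original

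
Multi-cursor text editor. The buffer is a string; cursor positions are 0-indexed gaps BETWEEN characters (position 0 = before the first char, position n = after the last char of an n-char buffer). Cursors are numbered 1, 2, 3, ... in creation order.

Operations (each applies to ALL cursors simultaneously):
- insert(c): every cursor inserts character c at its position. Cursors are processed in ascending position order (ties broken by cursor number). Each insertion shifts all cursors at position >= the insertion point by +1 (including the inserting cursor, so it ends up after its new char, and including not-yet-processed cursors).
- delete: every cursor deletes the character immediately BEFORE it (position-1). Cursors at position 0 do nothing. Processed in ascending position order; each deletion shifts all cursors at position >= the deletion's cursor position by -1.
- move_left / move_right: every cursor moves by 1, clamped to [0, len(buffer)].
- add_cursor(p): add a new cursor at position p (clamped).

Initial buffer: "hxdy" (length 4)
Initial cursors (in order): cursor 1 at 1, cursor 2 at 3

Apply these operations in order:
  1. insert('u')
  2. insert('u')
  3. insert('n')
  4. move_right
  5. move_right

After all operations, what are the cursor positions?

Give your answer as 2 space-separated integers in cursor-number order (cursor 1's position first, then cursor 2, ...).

After op 1 (insert('u')): buffer="huxduy" (len 6), cursors c1@2 c2@5, authorship .1..2.
After op 2 (insert('u')): buffer="huuxduuy" (len 8), cursors c1@3 c2@7, authorship .11..22.
After op 3 (insert('n')): buffer="huunxduuny" (len 10), cursors c1@4 c2@9, authorship .111..222.
After op 4 (move_right): buffer="huunxduuny" (len 10), cursors c1@5 c2@10, authorship .111..222.
After op 5 (move_right): buffer="huunxduuny" (len 10), cursors c1@6 c2@10, authorship .111..222.

Answer: 6 10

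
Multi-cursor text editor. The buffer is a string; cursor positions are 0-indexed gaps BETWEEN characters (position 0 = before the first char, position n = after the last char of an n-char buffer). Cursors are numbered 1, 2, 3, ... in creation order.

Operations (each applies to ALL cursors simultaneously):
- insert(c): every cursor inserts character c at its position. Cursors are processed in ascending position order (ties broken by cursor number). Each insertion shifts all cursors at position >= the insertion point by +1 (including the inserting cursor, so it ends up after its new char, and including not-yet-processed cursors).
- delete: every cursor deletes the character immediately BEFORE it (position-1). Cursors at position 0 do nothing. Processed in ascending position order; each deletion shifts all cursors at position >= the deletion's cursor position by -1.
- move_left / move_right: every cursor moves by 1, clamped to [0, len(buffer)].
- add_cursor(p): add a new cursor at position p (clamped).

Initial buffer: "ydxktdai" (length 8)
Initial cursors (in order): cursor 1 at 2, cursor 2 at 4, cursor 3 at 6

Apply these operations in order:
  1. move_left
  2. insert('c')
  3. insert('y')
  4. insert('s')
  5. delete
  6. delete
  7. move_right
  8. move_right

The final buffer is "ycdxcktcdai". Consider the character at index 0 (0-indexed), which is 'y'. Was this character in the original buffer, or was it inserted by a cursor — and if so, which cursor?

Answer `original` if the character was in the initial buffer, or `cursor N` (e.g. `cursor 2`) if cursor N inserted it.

After op 1 (move_left): buffer="ydxktdai" (len 8), cursors c1@1 c2@3 c3@5, authorship ........
After op 2 (insert('c')): buffer="ycdxcktcdai" (len 11), cursors c1@2 c2@5 c3@8, authorship .1..2..3...
After op 3 (insert('y')): buffer="ycydxcyktcydai" (len 14), cursors c1@3 c2@7 c3@11, authorship .11..22..33...
After op 4 (insert('s')): buffer="ycysdxcysktcysdai" (len 17), cursors c1@4 c2@9 c3@14, authorship .111..222..333...
After op 5 (delete): buffer="ycydxcyktcydai" (len 14), cursors c1@3 c2@7 c3@11, authorship .11..22..33...
After op 6 (delete): buffer="ycdxcktcdai" (len 11), cursors c1@2 c2@5 c3@8, authorship .1..2..3...
After op 7 (move_right): buffer="ycdxcktcdai" (len 11), cursors c1@3 c2@6 c3@9, authorship .1..2..3...
After op 8 (move_right): buffer="ycdxcktcdai" (len 11), cursors c1@4 c2@7 c3@10, authorship .1..2..3...
Authorship (.=original, N=cursor N): . 1 . . 2 . . 3 . . .
Index 0: author = original

Answer: original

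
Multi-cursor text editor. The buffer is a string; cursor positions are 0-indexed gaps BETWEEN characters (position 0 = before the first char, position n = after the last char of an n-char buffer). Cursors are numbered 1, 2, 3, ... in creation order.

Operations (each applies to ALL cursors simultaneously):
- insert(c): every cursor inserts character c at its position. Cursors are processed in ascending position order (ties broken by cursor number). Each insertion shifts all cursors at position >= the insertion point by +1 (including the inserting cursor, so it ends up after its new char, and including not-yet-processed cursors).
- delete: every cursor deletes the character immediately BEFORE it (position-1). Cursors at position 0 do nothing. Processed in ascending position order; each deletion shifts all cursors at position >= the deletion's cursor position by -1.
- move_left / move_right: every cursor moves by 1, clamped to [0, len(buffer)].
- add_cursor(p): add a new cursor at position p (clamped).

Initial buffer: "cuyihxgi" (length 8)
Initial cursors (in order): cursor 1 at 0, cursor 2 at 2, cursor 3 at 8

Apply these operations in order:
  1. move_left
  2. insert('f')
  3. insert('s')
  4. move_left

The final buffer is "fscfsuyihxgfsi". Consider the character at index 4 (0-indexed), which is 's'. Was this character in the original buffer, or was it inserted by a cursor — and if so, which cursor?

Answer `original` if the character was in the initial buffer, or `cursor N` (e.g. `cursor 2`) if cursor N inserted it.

After op 1 (move_left): buffer="cuyihxgi" (len 8), cursors c1@0 c2@1 c3@7, authorship ........
After op 2 (insert('f')): buffer="fcfuyihxgfi" (len 11), cursors c1@1 c2@3 c3@10, authorship 1.2......3.
After op 3 (insert('s')): buffer="fscfsuyihxgfsi" (len 14), cursors c1@2 c2@5 c3@13, authorship 11.22......33.
After op 4 (move_left): buffer="fscfsuyihxgfsi" (len 14), cursors c1@1 c2@4 c3@12, authorship 11.22......33.
Authorship (.=original, N=cursor N): 1 1 . 2 2 . . . . . . 3 3 .
Index 4: author = 2

Answer: cursor 2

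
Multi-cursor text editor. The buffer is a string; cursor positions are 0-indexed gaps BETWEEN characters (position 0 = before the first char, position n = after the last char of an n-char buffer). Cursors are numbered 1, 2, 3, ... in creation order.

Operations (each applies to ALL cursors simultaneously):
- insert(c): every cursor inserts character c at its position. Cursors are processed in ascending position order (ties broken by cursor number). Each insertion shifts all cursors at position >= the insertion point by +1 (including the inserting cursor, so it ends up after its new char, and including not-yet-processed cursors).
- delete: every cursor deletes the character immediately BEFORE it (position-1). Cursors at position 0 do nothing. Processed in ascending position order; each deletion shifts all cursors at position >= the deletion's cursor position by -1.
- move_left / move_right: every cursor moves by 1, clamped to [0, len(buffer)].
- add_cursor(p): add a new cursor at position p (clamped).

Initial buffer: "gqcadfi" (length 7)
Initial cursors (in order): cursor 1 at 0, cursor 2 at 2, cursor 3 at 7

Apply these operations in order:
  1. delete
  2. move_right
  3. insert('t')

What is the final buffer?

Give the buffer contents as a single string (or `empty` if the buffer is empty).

Answer: gtctadft

Derivation:
After op 1 (delete): buffer="gcadf" (len 5), cursors c1@0 c2@1 c3@5, authorship .....
After op 2 (move_right): buffer="gcadf" (len 5), cursors c1@1 c2@2 c3@5, authorship .....
After op 3 (insert('t')): buffer="gtctadft" (len 8), cursors c1@2 c2@4 c3@8, authorship .1.2...3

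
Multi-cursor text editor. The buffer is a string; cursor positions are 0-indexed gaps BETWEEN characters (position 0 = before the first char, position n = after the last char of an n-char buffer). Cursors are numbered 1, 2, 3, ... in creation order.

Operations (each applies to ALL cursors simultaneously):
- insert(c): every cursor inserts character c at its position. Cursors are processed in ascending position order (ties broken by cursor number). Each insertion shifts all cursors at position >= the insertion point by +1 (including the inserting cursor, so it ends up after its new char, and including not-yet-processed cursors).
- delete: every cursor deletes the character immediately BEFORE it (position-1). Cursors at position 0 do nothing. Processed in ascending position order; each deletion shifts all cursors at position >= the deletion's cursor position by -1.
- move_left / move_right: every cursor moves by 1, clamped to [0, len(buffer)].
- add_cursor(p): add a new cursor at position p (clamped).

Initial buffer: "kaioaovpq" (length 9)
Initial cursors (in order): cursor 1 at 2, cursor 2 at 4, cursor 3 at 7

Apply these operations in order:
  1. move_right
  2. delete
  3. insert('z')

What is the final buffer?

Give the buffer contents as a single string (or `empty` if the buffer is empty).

After op 1 (move_right): buffer="kaioaovpq" (len 9), cursors c1@3 c2@5 c3@8, authorship .........
After op 2 (delete): buffer="kaoovq" (len 6), cursors c1@2 c2@3 c3@5, authorship ......
After op 3 (insert('z')): buffer="kazozovzq" (len 9), cursors c1@3 c2@5 c3@8, authorship ..1.2..3.

Answer: kazozovzq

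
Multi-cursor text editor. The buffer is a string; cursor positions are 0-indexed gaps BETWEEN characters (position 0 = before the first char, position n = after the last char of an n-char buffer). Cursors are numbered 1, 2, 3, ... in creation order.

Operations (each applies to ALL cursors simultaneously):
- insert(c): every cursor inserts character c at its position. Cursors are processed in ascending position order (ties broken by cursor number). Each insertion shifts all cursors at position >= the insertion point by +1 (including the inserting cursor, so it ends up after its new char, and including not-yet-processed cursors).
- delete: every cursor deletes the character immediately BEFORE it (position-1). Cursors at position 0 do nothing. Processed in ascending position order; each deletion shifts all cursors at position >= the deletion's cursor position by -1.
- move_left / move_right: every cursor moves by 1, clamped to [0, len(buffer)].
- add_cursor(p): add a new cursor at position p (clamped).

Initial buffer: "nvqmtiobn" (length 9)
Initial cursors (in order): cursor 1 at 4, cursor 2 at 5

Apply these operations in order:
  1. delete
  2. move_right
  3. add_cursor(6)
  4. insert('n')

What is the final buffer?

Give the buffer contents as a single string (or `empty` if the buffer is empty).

Answer: nvqinnobnn

Derivation:
After op 1 (delete): buffer="nvqiobn" (len 7), cursors c1@3 c2@3, authorship .......
After op 2 (move_right): buffer="nvqiobn" (len 7), cursors c1@4 c2@4, authorship .......
After op 3 (add_cursor(6)): buffer="nvqiobn" (len 7), cursors c1@4 c2@4 c3@6, authorship .......
After op 4 (insert('n')): buffer="nvqinnobnn" (len 10), cursors c1@6 c2@6 c3@9, authorship ....12..3.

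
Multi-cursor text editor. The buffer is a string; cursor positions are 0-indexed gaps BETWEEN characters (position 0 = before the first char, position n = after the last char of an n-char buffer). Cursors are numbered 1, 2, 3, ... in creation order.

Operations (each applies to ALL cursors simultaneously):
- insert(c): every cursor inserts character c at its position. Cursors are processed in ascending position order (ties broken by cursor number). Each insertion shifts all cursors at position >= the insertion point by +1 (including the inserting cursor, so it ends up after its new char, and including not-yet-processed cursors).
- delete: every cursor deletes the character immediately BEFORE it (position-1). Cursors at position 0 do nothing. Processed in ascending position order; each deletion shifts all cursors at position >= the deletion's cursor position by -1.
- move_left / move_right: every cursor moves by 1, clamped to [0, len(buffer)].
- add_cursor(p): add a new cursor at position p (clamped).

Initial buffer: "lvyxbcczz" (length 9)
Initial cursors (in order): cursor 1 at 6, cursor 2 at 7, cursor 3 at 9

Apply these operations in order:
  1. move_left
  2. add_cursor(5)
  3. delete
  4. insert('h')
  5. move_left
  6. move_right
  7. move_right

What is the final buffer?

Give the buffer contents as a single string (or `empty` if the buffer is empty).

Answer: lvyhhhchz

Derivation:
After op 1 (move_left): buffer="lvyxbcczz" (len 9), cursors c1@5 c2@6 c3@8, authorship .........
After op 2 (add_cursor(5)): buffer="lvyxbcczz" (len 9), cursors c1@5 c4@5 c2@6 c3@8, authorship .........
After op 3 (delete): buffer="lvycz" (len 5), cursors c1@3 c2@3 c4@3 c3@4, authorship .....
After op 4 (insert('h')): buffer="lvyhhhchz" (len 9), cursors c1@6 c2@6 c4@6 c3@8, authorship ...124.3.
After op 5 (move_left): buffer="lvyhhhchz" (len 9), cursors c1@5 c2@5 c4@5 c3@7, authorship ...124.3.
After op 6 (move_right): buffer="lvyhhhchz" (len 9), cursors c1@6 c2@6 c4@6 c3@8, authorship ...124.3.
After op 7 (move_right): buffer="lvyhhhchz" (len 9), cursors c1@7 c2@7 c4@7 c3@9, authorship ...124.3.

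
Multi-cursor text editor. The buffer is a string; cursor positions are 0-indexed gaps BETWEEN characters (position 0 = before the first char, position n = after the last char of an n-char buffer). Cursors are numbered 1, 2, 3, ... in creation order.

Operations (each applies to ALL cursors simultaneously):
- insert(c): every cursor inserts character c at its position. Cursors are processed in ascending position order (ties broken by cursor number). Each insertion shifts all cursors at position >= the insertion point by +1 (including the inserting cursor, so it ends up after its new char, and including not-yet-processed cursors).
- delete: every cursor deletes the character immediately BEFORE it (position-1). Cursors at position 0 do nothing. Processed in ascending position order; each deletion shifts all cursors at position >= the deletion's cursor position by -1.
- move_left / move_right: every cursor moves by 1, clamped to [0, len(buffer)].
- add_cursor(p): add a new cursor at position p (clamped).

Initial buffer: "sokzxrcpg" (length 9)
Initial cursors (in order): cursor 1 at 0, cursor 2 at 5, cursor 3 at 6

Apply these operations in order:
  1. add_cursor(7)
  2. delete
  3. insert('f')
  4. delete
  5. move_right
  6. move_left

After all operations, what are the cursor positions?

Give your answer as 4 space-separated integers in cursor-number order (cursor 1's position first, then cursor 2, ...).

Answer: 0 4 4 4

Derivation:
After op 1 (add_cursor(7)): buffer="sokzxrcpg" (len 9), cursors c1@0 c2@5 c3@6 c4@7, authorship .........
After op 2 (delete): buffer="sokzpg" (len 6), cursors c1@0 c2@4 c3@4 c4@4, authorship ......
After op 3 (insert('f')): buffer="fsokzfffpg" (len 10), cursors c1@1 c2@8 c3@8 c4@8, authorship 1....234..
After op 4 (delete): buffer="sokzpg" (len 6), cursors c1@0 c2@4 c3@4 c4@4, authorship ......
After op 5 (move_right): buffer="sokzpg" (len 6), cursors c1@1 c2@5 c3@5 c4@5, authorship ......
After op 6 (move_left): buffer="sokzpg" (len 6), cursors c1@0 c2@4 c3@4 c4@4, authorship ......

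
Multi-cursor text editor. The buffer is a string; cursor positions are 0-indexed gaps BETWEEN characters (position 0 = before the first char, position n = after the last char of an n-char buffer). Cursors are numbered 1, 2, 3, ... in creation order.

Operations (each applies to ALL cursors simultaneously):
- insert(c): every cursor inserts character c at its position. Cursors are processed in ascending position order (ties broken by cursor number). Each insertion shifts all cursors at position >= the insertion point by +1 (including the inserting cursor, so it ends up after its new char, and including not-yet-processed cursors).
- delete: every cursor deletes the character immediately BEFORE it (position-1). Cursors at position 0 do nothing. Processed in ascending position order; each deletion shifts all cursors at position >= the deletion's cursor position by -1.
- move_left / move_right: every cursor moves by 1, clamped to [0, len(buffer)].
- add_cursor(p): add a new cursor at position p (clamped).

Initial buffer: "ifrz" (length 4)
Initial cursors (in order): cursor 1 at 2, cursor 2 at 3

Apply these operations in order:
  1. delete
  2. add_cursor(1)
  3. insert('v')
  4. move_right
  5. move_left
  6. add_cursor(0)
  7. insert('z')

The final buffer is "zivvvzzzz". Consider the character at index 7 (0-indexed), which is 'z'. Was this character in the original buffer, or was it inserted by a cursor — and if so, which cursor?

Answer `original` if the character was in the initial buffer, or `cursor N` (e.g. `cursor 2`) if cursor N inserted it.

Answer: cursor 3

Derivation:
After op 1 (delete): buffer="iz" (len 2), cursors c1@1 c2@1, authorship ..
After op 2 (add_cursor(1)): buffer="iz" (len 2), cursors c1@1 c2@1 c3@1, authorship ..
After op 3 (insert('v')): buffer="ivvvz" (len 5), cursors c1@4 c2@4 c3@4, authorship .123.
After op 4 (move_right): buffer="ivvvz" (len 5), cursors c1@5 c2@5 c3@5, authorship .123.
After op 5 (move_left): buffer="ivvvz" (len 5), cursors c1@4 c2@4 c3@4, authorship .123.
After op 6 (add_cursor(0)): buffer="ivvvz" (len 5), cursors c4@0 c1@4 c2@4 c3@4, authorship .123.
After op 7 (insert('z')): buffer="zivvvzzzz" (len 9), cursors c4@1 c1@8 c2@8 c3@8, authorship 4.123123.
Authorship (.=original, N=cursor N): 4 . 1 2 3 1 2 3 .
Index 7: author = 3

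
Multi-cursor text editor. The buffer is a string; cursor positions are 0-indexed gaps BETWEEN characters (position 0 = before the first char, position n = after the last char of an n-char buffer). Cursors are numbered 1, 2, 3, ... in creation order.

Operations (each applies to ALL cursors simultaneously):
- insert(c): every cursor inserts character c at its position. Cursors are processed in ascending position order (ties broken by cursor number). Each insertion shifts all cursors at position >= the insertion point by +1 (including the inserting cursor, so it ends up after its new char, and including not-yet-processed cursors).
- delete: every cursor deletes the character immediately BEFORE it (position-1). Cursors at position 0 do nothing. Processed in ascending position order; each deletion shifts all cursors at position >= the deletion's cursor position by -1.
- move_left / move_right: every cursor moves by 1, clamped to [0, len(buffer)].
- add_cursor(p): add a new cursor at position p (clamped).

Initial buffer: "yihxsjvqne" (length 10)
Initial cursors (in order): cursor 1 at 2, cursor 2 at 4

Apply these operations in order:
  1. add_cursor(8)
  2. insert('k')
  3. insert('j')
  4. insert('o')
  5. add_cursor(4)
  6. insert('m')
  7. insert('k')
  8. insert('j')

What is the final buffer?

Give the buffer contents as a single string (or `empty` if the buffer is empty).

Answer: yikjmkjomkjhxkjomkjsjvqkjomkjne

Derivation:
After op 1 (add_cursor(8)): buffer="yihxsjvqne" (len 10), cursors c1@2 c2@4 c3@8, authorship ..........
After op 2 (insert('k')): buffer="yikhxksjvqkne" (len 13), cursors c1@3 c2@6 c3@11, authorship ..1..2....3..
After op 3 (insert('j')): buffer="yikjhxkjsjvqkjne" (len 16), cursors c1@4 c2@8 c3@14, authorship ..11..22....33..
After op 4 (insert('o')): buffer="yikjohxkjosjvqkjone" (len 19), cursors c1@5 c2@10 c3@17, authorship ..111..222....333..
After op 5 (add_cursor(4)): buffer="yikjohxkjosjvqkjone" (len 19), cursors c4@4 c1@5 c2@10 c3@17, authorship ..111..222....333..
After op 6 (insert('m')): buffer="yikjmomhxkjomsjvqkjomne" (len 23), cursors c4@5 c1@7 c2@13 c3@21, authorship ..11411..2222....3333..
After op 7 (insert('k')): buffer="yikjmkomkhxkjomksjvqkjomkne" (len 27), cursors c4@6 c1@9 c2@16 c3@25, authorship ..1144111..22222....33333..
After op 8 (insert('j')): buffer="yikjmkjomkjhxkjomkjsjvqkjomkjne" (len 31), cursors c4@7 c1@11 c2@19 c3@29, authorship ..114441111..222222....333333..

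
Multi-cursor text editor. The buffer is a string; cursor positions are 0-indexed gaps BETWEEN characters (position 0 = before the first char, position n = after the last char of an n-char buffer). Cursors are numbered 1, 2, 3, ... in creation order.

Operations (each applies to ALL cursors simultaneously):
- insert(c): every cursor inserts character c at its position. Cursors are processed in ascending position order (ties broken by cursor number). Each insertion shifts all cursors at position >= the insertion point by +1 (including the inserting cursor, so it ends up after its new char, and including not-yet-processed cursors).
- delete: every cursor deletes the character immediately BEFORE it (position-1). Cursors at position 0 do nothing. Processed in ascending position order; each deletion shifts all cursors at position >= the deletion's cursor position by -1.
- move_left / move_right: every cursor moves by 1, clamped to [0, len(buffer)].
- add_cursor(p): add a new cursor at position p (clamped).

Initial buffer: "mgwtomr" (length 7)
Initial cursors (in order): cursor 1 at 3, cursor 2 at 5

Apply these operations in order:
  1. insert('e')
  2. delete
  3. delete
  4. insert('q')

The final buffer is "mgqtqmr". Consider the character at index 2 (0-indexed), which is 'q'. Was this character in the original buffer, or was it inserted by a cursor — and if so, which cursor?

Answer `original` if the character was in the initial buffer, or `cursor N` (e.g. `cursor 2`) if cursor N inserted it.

Answer: cursor 1

Derivation:
After op 1 (insert('e')): buffer="mgwetoemr" (len 9), cursors c1@4 c2@7, authorship ...1..2..
After op 2 (delete): buffer="mgwtomr" (len 7), cursors c1@3 c2@5, authorship .......
After op 3 (delete): buffer="mgtmr" (len 5), cursors c1@2 c2@3, authorship .....
After op 4 (insert('q')): buffer="mgqtqmr" (len 7), cursors c1@3 c2@5, authorship ..1.2..
Authorship (.=original, N=cursor N): . . 1 . 2 . .
Index 2: author = 1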